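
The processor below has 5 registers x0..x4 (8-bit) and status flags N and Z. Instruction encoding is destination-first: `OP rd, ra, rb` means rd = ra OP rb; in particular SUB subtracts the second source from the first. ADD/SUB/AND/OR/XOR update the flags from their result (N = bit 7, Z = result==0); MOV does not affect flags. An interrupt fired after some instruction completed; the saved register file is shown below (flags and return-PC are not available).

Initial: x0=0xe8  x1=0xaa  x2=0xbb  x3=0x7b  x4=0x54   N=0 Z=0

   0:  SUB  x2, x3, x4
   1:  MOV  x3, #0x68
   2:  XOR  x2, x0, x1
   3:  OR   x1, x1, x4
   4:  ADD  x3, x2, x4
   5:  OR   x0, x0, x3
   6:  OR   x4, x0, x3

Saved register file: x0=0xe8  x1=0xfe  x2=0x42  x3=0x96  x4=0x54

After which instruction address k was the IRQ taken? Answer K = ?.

K = 4

after  0: x0=0xe8 x1=0xaa x2=0x27 x3=0x7b x4=0x54  N=0 Z=0
after  1: x0=0xe8 x1=0xaa x2=0x27 x3=0x68 x4=0x54  N=0 Z=0
after  2: x0=0xe8 x1=0xaa x2=0x42 x3=0x68 x4=0x54  N=0 Z=0
after  3: x0=0xe8 x1=0xfe x2=0x42 x3=0x68 x4=0x54  N=1 Z=0
after  4: x0=0xe8 x1=0xfe x2=0x42 x3=0x96 x4=0x54  N=1 Z=0
-- IRQ taken; context saved, return-PC = 5 --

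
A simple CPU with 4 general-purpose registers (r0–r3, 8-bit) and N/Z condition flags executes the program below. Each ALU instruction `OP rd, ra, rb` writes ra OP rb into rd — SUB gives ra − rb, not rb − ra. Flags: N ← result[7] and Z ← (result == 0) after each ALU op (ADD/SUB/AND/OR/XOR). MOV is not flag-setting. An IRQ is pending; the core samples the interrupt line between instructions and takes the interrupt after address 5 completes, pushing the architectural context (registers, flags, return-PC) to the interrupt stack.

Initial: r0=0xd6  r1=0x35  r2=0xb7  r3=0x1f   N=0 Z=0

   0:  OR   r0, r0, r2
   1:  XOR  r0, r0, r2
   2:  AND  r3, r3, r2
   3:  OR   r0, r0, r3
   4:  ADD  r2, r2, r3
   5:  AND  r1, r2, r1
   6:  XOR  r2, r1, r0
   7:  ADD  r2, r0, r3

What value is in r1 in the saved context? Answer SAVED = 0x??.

SAVED = 0x04

after  0: r0=0xf7 r1=0x35 r2=0xb7 r3=0x1f  N=1 Z=0
after  1: r0=0x40 r1=0x35 r2=0xb7 r3=0x1f  N=0 Z=0
after  2: r0=0x40 r1=0x35 r2=0xb7 r3=0x17  N=0 Z=0
after  3: r0=0x57 r1=0x35 r2=0xb7 r3=0x17  N=0 Z=0
after  4: r0=0x57 r1=0x35 r2=0xce r3=0x17  N=1 Z=0
after  5: r0=0x57 r1=0x04 r2=0xce r3=0x17  N=0 Z=0
-- IRQ taken; context saved, return-PC = 6 --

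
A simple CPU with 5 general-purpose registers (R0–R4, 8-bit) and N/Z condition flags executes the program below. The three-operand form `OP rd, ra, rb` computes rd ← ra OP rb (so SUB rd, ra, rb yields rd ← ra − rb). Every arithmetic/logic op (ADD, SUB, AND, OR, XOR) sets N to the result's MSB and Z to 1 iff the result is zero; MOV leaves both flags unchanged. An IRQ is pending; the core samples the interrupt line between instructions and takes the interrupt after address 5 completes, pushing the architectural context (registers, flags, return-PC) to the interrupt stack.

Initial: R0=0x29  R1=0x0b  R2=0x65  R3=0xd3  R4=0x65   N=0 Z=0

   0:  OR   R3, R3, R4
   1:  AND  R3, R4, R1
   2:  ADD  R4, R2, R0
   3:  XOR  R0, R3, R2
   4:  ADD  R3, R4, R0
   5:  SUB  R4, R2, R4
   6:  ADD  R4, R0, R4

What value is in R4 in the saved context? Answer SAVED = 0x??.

after  0: R0=0x29 R1=0x0b R2=0x65 R3=0xf7 R4=0x65  N=1 Z=0
after  1: R0=0x29 R1=0x0b R2=0x65 R3=0x01 R4=0x65  N=0 Z=0
after  2: R0=0x29 R1=0x0b R2=0x65 R3=0x01 R4=0x8e  N=1 Z=0
after  3: R0=0x64 R1=0x0b R2=0x65 R3=0x01 R4=0x8e  N=0 Z=0
after  4: R0=0x64 R1=0x0b R2=0x65 R3=0xf2 R4=0x8e  N=1 Z=0
after  5: R0=0x64 R1=0x0b R2=0x65 R3=0xf2 R4=0xd7  N=1 Z=0
-- IRQ taken; context saved, return-PC = 6 --

SAVED = 0xd7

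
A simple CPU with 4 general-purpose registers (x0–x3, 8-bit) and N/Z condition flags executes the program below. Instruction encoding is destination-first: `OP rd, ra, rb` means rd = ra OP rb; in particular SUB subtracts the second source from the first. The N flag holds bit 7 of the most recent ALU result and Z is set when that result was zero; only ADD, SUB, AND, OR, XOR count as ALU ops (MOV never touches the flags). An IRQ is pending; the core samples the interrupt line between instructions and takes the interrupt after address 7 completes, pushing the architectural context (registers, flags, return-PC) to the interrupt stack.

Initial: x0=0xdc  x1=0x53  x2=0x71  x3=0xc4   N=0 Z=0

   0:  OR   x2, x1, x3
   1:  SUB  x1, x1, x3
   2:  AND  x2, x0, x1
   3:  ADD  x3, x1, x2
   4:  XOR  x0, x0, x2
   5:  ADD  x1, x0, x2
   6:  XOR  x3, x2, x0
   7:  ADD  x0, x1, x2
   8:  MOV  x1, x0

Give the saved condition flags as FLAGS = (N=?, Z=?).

after  0: x0=0xdc x1=0x53 x2=0xd7 x3=0xc4  N=1 Z=0
after  1: x0=0xdc x1=0x8f x2=0xd7 x3=0xc4  N=1 Z=0
after  2: x0=0xdc x1=0x8f x2=0x8c x3=0xc4  N=1 Z=0
after  3: x0=0xdc x1=0x8f x2=0x8c x3=0x1b  N=0 Z=0
after  4: x0=0x50 x1=0x8f x2=0x8c x3=0x1b  N=0 Z=0
after  5: x0=0x50 x1=0xdc x2=0x8c x3=0x1b  N=1 Z=0
after  6: x0=0x50 x1=0xdc x2=0x8c x3=0xdc  N=1 Z=0
after  7: x0=0x68 x1=0xdc x2=0x8c x3=0xdc  N=0 Z=0
-- IRQ taken; context saved, return-PC = 8 --

FLAGS = (N=0, Z=0)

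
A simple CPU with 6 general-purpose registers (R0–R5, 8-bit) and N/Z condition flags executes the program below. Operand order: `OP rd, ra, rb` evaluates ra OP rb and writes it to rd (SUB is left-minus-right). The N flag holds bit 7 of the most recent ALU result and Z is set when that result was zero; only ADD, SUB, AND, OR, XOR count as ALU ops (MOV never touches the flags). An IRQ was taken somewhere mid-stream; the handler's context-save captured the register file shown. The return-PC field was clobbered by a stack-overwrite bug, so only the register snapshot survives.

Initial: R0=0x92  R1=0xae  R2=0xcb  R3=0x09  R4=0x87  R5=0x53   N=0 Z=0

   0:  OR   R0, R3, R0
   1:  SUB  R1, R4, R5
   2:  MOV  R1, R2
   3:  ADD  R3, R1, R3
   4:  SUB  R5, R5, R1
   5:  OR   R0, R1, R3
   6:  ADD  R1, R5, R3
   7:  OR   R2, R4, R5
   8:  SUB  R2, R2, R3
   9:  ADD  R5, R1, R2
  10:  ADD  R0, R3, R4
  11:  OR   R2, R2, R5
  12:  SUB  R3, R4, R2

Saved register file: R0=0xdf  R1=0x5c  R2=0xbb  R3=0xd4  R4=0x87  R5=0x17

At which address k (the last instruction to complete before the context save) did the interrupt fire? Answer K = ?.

after  0: R0=0x9b R1=0xae R2=0xcb R3=0x09 R4=0x87 R5=0x53  N=1 Z=0
after  1: R0=0x9b R1=0x34 R2=0xcb R3=0x09 R4=0x87 R5=0x53  N=0 Z=0
after  2: R0=0x9b R1=0xcb R2=0xcb R3=0x09 R4=0x87 R5=0x53  N=0 Z=0
after  3: R0=0x9b R1=0xcb R2=0xcb R3=0xd4 R4=0x87 R5=0x53  N=1 Z=0
after  4: R0=0x9b R1=0xcb R2=0xcb R3=0xd4 R4=0x87 R5=0x88  N=1 Z=0
after  5: R0=0xdf R1=0xcb R2=0xcb R3=0xd4 R4=0x87 R5=0x88  N=1 Z=0
after  6: R0=0xdf R1=0x5c R2=0xcb R3=0xd4 R4=0x87 R5=0x88  N=0 Z=0
after  7: R0=0xdf R1=0x5c R2=0x8f R3=0xd4 R4=0x87 R5=0x88  N=1 Z=0
after  8: R0=0xdf R1=0x5c R2=0xbb R3=0xd4 R4=0x87 R5=0x88  N=1 Z=0
after  9: R0=0xdf R1=0x5c R2=0xbb R3=0xd4 R4=0x87 R5=0x17  N=0 Z=0
-- IRQ taken; context saved, return-PC = 10 --

K = 9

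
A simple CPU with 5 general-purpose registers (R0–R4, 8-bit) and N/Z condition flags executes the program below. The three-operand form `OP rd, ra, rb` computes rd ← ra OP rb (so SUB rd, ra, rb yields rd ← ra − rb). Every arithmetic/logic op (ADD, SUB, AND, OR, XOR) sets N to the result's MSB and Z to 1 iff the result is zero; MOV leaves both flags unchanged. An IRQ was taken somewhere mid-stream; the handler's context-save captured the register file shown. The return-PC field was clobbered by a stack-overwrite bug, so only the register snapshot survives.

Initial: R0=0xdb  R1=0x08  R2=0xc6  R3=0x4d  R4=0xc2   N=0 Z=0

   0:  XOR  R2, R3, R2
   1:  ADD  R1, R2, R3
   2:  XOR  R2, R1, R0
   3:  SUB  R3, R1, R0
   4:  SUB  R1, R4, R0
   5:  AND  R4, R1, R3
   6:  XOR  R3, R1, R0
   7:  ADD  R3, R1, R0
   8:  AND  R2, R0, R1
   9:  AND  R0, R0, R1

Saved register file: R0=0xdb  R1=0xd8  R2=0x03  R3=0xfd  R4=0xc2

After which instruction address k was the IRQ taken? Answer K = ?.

K = 3

after  0: R0=0xdb R1=0x08 R2=0x8b R3=0x4d R4=0xc2  N=1 Z=0
after  1: R0=0xdb R1=0xd8 R2=0x8b R3=0x4d R4=0xc2  N=1 Z=0
after  2: R0=0xdb R1=0xd8 R2=0x03 R3=0x4d R4=0xc2  N=0 Z=0
after  3: R0=0xdb R1=0xd8 R2=0x03 R3=0xfd R4=0xc2  N=1 Z=0
-- IRQ taken; context saved, return-PC = 4 --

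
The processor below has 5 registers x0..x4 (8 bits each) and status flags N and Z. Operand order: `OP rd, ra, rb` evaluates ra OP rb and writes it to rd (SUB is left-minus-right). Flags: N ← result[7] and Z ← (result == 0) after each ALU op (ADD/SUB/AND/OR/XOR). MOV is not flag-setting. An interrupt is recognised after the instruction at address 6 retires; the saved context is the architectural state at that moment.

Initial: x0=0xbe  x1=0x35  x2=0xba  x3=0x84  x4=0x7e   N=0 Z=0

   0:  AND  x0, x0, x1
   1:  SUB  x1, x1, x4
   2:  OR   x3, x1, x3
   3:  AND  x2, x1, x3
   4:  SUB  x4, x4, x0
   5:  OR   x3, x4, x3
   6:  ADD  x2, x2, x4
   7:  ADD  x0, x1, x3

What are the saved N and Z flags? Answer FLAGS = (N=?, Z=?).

after  0: x0=0x34 x1=0x35 x2=0xba x3=0x84 x4=0x7e  N=0 Z=0
after  1: x0=0x34 x1=0xb7 x2=0xba x3=0x84 x4=0x7e  N=1 Z=0
after  2: x0=0x34 x1=0xb7 x2=0xba x3=0xb7 x4=0x7e  N=1 Z=0
after  3: x0=0x34 x1=0xb7 x2=0xb7 x3=0xb7 x4=0x7e  N=1 Z=0
after  4: x0=0x34 x1=0xb7 x2=0xb7 x3=0xb7 x4=0x4a  N=0 Z=0
after  5: x0=0x34 x1=0xb7 x2=0xb7 x3=0xff x4=0x4a  N=1 Z=0
after  6: x0=0x34 x1=0xb7 x2=0x01 x3=0xff x4=0x4a  N=0 Z=0
-- IRQ taken; context saved, return-PC = 7 --

FLAGS = (N=0, Z=0)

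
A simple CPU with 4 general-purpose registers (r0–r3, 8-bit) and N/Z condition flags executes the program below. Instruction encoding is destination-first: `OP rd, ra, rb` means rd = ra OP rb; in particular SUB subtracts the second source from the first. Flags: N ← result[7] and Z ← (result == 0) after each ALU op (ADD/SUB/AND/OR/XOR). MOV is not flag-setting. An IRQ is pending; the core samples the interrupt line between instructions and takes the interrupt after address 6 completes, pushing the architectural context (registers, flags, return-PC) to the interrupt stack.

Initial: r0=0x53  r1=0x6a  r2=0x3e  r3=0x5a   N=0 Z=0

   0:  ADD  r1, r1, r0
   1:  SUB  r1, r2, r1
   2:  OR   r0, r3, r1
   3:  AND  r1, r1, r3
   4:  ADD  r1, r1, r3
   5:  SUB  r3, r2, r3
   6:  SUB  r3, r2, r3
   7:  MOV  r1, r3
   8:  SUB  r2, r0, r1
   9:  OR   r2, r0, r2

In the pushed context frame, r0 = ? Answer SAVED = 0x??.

SAVED = 0xdb

after  0: r0=0x53 r1=0xbd r2=0x3e r3=0x5a  N=1 Z=0
after  1: r0=0x53 r1=0x81 r2=0x3e r3=0x5a  N=1 Z=0
after  2: r0=0xdb r1=0x81 r2=0x3e r3=0x5a  N=1 Z=0
after  3: r0=0xdb r1=0x00 r2=0x3e r3=0x5a  N=0 Z=1
after  4: r0=0xdb r1=0x5a r2=0x3e r3=0x5a  N=0 Z=0
after  5: r0=0xdb r1=0x5a r2=0x3e r3=0xe4  N=1 Z=0
after  6: r0=0xdb r1=0x5a r2=0x3e r3=0x5a  N=0 Z=0
-- IRQ taken; context saved, return-PC = 7 --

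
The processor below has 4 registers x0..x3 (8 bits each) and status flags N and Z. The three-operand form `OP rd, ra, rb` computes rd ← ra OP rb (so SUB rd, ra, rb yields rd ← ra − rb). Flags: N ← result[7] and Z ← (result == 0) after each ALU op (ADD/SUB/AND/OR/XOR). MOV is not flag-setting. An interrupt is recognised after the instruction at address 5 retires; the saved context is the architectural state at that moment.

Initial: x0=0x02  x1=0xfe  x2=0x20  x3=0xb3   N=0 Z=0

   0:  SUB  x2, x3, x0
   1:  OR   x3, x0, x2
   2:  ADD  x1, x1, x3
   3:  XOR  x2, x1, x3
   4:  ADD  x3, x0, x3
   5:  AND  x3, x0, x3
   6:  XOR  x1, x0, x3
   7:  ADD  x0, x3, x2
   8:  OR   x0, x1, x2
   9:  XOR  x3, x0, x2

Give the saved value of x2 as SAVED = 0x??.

SAVED = 0x02

after  0: x0=0x02 x1=0xfe x2=0xb1 x3=0xb3  N=1 Z=0
after  1: x0=0x02 x1=0xfe x2=0xb1 x3=0xb3  N=1 Z=0
after  2: x0=0x02 x1=0xb1 x2=0xb1 x3=0xb3  N=1 Z=0
after  3: x0=0x02 x1=0xb1 x2=0x02 x3=0xb3  N=0 Z=0
after  4: x0=0x02 x1=0xb1 x2=0x02 x3=0xb5  N=1 Z=0
after  5: x0=0x02 x1=0xb1 x2=0x02 x3=0x00  N=0 Z=1
-- IRQ taken; context saved, return-PC = 6 --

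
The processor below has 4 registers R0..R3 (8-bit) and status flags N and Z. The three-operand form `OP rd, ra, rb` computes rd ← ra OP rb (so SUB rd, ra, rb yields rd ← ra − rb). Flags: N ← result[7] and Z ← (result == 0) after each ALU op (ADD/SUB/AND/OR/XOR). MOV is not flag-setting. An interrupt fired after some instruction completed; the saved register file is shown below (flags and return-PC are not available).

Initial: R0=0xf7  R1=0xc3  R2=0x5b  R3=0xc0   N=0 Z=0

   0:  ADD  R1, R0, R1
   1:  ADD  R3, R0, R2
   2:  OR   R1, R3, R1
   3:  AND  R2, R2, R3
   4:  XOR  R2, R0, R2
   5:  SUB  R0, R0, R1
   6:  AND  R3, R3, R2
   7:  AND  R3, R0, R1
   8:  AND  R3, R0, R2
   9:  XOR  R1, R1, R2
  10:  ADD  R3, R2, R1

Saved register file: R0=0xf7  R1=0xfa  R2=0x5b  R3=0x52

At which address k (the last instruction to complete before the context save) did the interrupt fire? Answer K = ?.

K = 2

after  0: R0=0xf7 R1=0xba R2=0x5b R3=0xc0  N=1 Z=0
after  1: R0=0xf7 R1=0xba R2=0x5b R3=0x52  N=0 Z=0
after  2: R0=0xf7 R1=0xfa R2=0x5b R3=0x52  N=1 Z=0
-- IRQ taken; context saved, return-PC = 3 --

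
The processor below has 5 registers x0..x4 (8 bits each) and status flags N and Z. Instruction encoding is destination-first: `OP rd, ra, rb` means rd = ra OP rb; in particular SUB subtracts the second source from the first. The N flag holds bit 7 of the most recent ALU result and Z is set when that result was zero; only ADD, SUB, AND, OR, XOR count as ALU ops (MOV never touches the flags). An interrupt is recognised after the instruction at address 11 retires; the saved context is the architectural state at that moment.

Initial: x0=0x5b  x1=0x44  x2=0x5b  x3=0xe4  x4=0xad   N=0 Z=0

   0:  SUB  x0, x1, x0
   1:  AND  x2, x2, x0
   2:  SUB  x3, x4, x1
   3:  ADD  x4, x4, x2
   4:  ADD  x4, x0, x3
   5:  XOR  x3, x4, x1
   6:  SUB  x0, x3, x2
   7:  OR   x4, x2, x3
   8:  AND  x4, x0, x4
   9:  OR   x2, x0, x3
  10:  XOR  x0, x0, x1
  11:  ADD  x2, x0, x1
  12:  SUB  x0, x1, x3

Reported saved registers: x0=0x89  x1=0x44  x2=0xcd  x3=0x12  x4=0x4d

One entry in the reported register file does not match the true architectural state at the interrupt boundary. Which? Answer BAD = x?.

after  0: x0=0xe9 x1=0x44 x2=0x5b x3=0xe4 x4=0xad  N=1 Z=0
after  1: x0=0xe9 x1=0x44 x2=0x49 x3=0xe4 x4=0xad  N=0 Z=0
after  2: x0=0xe9 x1=0x44 x2=0x49 x3=0x69 x4=0xad  N=0 Z=0
after  3: x0=0xe9 x1=0x44 x2=0x49 x3=0x69 x4=0xf6  N=1 Z=0
after  4: x0=0xe9 x1=0x44 x2=0x49 x3=0x69 x4=0x52  N=0 Z=0
after  5: x0=0xe9 x1=0x44 x2=0x49 x3=0x16 x4=0x52  N=0 Z=0
after  6: x0=0xcd x1=0x44 x2=0x49 x3=0x16 x4=0x52  N=1 Z=0
after  7: x0=0xcd x1=0x44 x2=0x49 x3=0x16 x4=0x5f  N=0 Z=0
after  8: x0=0xcd x1=0x44 x2=0x49 x3=0x16 x4=0x4d  N=0 Z=0
after  9: x0=0xcd x1=0x44 x2=0xdf x3=0x16 x4=0x4d  N=1 Z=0
after 10: x0=0x89 x1=0x44 x2=0xdf x3=0x16 x4=0x4d  N=1 Z=0
after 11: x0=0x89 x1=0x44 x2=0xcd x3=0x16 x4=0x4d  N=1 Z=0
-- IRQ taken; context saved, return-PC = 12 --
mismatch: x3: reported 0x12 vs actual 0x16

BAD = x3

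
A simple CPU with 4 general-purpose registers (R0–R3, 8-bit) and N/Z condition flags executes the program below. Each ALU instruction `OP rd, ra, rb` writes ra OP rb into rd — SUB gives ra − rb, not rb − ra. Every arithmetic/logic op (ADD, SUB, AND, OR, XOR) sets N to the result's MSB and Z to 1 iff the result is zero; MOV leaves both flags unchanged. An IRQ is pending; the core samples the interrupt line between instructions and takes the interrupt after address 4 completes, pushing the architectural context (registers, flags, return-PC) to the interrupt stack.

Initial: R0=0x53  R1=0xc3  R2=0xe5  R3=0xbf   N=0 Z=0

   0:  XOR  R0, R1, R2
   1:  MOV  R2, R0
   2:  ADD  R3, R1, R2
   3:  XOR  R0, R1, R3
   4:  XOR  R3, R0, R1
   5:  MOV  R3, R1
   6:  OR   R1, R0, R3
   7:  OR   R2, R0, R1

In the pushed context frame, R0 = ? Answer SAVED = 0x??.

after  0: R0=0x26 R1=0xc3 R2=0xe5 R3=0xbf  N=0 Z=0
after  1: R0=0x26 R1=0xc3 R2=0x26 R3=0xbf  N=0 Z=0
after  2: R0=0x26 R1=0xc3 R2=0x26 R3=0xe9  N=1 Z=0
after  3: R0=0x2a R1=0xc3 R2=0x26 R3=0xe9  N=0 Z=0
after  4: R0=0x2a R1=0xc3 R2=0x26 R3=0xe9  N=1 Z=0
-- IRQ taken; context saved, return-PC = 5 --

SAVED = 0x2a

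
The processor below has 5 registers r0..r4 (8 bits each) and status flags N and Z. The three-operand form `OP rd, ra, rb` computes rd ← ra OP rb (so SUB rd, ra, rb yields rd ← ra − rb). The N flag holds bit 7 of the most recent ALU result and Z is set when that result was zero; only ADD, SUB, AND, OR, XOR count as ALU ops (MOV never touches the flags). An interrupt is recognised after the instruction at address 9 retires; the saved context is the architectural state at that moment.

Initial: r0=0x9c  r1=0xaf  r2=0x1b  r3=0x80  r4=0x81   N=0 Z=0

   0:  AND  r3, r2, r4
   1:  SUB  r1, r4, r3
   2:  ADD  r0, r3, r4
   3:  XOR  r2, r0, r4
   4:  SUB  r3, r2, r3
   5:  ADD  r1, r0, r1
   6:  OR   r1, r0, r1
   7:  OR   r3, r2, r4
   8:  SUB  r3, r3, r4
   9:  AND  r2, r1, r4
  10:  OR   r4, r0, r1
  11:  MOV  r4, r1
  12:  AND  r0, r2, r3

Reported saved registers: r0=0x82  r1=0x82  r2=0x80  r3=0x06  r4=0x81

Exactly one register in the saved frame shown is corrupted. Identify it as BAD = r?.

after  0: r0=0x9c r1=0xaf r2=0x1b r3=0x01 r4=0x81  N=0 Z=0
after  1: r0=0x9c r1=0x80 r2=0x1b r3=0x01 r4=0x81  N=1 Z=0
after  2: r0=0x82 r1=0x80 r2=0x1b r3=0x01 r4=0x81  N=1 Z=0
after  3: r0=0x82 r1=0x80 r2=0x03 r3=0x01 r4=0x81  N=0 Z=0
after  4: r0=0x82 r1=0x80 r2=0x03 r3=0x02 r4=0x81  N=0 Z=0
after  5: r0=0x82 r1=0x02 r2=0x03 r3=0x02 r4=0x81  N=0 Z=0
after  6: r0=0x82 r1=0x82 r2=0x03 r3=0x02 r4=0x81  N=1 Z=0
after  7: r0=0x82 r1=0x82 r2=0x03 r3=0x83 r4=0x81  N=1 Z=0
after  8: r0=0x82 r1=0x82 r2=0x03 r3=0x02 r4=0x81  N=0 Z=0
after  9: r0=0x82 r1=0x82 r2=0x80 r3=0x02 r4=0x81  N=1 Z=0
-- IRQ taken; context saved, return-PC = 10 --
mismatch: r3: reported 0x06 vs actual 0x02

BAD = r3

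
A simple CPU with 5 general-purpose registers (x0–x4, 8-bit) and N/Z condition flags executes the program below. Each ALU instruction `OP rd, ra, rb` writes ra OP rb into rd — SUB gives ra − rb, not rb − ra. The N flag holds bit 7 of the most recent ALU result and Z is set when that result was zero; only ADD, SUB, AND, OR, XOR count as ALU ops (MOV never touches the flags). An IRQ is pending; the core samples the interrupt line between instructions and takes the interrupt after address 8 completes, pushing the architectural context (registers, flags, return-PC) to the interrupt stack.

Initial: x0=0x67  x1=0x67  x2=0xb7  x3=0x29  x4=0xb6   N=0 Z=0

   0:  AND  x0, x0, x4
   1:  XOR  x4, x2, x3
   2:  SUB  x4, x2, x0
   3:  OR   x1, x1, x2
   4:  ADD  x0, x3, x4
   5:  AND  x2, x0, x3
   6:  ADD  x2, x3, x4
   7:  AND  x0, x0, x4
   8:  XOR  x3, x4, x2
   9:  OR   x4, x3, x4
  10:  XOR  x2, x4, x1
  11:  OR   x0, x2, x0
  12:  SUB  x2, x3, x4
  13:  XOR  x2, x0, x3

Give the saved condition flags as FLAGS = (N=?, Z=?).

FLAGS = (N=0, Z=0)

after  0: x0=0x26 x1=0x67 x2=0xb7 x3=0x29 x4=0xb6  N=0 Z=0
after  1: x0=0x26 x1=0x67 x2=0xb7 x3=0x29 x4=0x9e  N=1 Z=0
after  2: x0=0x26 x1=0x67 x2=0xb7 x3=0x29 x4=0x91  N=1 Z=0
after  3: x0=0x26 x1=0xf7 x2=0xb7 x3=0x29 x4=0x91  N=1 Z=0
after  4: x0=0xba x1=0xf7 x2=0xb7 x3=0x29 x4=0x91  N=1 Z=0
after  5: x0=0xba x1=0xf7 x2=0x28 x3=0x29 x4=0x91  N=0 Z=0
after  6: x0=0xba x1=0xf7 x2=0xba x3=0x29 x4=0x91  N=1 Z=0
after  7: x0=0x90 x1=0xf7 x2=0xba x3=0x29 x4=0x91  N=1 Z=0
after  8: x0=0x90 x1=0xf7 x2=0xba x3=0x2b x4=0x91  N=0 Z=0
-- IRQ taken; context saved, return-PC = 9 --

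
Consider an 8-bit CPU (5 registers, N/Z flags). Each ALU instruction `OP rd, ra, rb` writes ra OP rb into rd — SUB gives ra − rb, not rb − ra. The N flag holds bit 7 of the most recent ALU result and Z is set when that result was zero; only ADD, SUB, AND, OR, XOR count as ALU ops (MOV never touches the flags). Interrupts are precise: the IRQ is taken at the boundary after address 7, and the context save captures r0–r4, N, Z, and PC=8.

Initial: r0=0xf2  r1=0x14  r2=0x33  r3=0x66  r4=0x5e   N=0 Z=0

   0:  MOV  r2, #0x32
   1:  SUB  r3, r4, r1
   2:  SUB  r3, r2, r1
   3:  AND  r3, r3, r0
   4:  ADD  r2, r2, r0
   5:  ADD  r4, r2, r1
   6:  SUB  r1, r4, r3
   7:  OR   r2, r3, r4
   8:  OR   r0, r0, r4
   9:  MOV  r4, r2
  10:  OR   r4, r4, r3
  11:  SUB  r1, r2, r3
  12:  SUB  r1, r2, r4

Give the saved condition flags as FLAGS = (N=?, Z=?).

after  0: r0=0xf2 r1=0x14 r2=0x32 r3=0x66 r4=0x5e  N=0 Z=0
after  1: r0=0xf2 r1=0x14 r2=0x32 r3=0x4a r4=0x5e  N=0 Z=0
after  2: r0=0xf2 r1=0x14 r2=0x32 r3=0x1e r4=0x5e  N=0 Z=0
after  3: r0=0xf2 r1=0x14 r2=0x32 r3=0x12 r4=0x5e  N=0 Z=0
after  4: r0=0xf2 r1=0x14 r2=0x24 r3=0x12 r4=0x5e  N=0 Z=0
after  5: r0=0xf2 r1=0x14 r2=0x24 r3=0x12 r4=0x38  N=0 Z=0
after  6: r0=0xf2 r1=0x26 r2=0x24 r3=0x12 r4=0x38  N=0 Z=0
after  7: r0=0xf2 r1=0x26 r2=0x3a r3=0x12 r4=0x38  N=0 Z=0
-- IRQ taken; context saved, return-PC = 8 --

FLAGS = (N=0, Z=0)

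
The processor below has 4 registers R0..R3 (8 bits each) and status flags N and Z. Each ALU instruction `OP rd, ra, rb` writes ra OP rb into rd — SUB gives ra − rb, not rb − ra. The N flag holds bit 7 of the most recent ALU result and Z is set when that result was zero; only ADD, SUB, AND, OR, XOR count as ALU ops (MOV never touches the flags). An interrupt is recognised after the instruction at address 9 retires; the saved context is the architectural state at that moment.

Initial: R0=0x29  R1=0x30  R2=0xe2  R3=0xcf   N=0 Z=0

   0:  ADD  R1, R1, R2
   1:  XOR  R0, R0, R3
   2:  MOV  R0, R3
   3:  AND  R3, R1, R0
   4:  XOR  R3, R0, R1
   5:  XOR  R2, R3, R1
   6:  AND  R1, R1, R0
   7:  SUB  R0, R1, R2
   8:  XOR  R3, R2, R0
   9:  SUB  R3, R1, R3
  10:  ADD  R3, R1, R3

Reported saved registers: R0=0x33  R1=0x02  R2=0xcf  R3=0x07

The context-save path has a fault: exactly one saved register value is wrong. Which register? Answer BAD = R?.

after  0: R0=0x29 R1=0x12 R2=0xe2 R3=0xcf  N=0 Z=0
after  1: R0=0xe6 R1=0x12 R2=0xe2 R3=0xcf  N=1 Z=0
after  2: R0=0xcf R1=0x12 R2=0xe2 R3=0xcf  N=1 Z=0
after  3: R0=0xcf R1=0x12 R2=0xe2 R3=0x02  N=0 Z=0
after  4: R0=0xcf R1=0x12 R2=0xe2 R3=0xdd  N=1 Z=0
after  5: R0=0xcf R1=0x12 R2=0xcf R3=0xdd  N=1 Z=0
after  6: R0=0xcf R1=0x02 R2=0xcf R3=0xdd  N=0 Z=0
after  7: R0=0x33 R1=0x02 R2=0xcf R3=0xdd  N=0 Z=0
after  8: R0=0x33 R1=0x02 R2=0xcf R3=0xfc  N=1 Z=0
after  9: R0=0x33 R1=0x02 R2=0xcf R3=0x06  N=0 Z=0
-- IRQ taken; context saved, return-PC = 10 --
mismatch: R3: reported 0x07 vs actual 0x06

BAD = R3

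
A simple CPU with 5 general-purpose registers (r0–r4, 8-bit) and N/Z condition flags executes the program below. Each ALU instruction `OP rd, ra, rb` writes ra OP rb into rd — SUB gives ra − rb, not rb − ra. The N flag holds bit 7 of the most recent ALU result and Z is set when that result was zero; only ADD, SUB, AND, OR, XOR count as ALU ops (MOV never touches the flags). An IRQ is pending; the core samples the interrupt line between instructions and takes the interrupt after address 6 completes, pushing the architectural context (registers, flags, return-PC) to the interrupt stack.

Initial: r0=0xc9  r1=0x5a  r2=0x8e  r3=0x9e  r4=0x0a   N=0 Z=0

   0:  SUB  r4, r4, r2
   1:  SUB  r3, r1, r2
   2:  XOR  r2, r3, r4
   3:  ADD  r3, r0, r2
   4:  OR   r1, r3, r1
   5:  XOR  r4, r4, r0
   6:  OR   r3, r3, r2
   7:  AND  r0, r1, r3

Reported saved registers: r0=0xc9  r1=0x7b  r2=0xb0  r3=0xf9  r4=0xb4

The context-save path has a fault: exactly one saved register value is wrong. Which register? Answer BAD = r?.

BAD = r4

after  0: r0=0xc9 r1=0x5a r2=0x8e r3=0x9e r4=0x7c  N=0 Z=0
after  1: r0=0xc9 r1=0x5a r2=0x8e r3=0xcc r4=0x7c  N=1 Z=0
after  2: r0=0xc9 r1=0x5a r2=0xb0 r3=0xcc r4=0x7c  N=1 Z=0
after  3: r0=0xc9 r1=0x5a r2=0xb0 r3=0x79 r4=0x7c  N=0 Z=0
after  4: r0=0xc9 r1=0x7b r2=0xb0 r3=0x79 r4=0x7c  N=0 Z=0
after  5: r0=0xc9 r1=0x7b r2=0xb0 r3=0x79 r4=0xb5  N=1 Z=0
after  6: r0=0xc9 r1=0x7b r2=0xb0 r3=0xf9 r4=0xb5  N=1 Z=0
-- IRQ taken; context saved, return-PC = 7 --
mismatch: r4: reported 0xb4 vs actual 0xb5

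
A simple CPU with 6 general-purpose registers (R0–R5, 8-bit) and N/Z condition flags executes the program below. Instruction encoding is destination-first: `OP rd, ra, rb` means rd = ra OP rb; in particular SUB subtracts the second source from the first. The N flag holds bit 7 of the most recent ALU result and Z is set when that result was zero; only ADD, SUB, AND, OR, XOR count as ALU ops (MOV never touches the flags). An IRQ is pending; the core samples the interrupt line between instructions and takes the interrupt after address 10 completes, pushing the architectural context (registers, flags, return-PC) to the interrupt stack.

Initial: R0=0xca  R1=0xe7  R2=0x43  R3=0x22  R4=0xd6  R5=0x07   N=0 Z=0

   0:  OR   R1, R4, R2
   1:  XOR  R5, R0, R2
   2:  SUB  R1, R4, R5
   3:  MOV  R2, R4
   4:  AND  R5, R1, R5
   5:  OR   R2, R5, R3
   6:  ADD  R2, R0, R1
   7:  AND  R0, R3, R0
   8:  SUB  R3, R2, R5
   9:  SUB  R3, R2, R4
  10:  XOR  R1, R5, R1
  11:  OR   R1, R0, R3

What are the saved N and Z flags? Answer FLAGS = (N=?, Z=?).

FLAGS = (N=0, Z=0)

after  0: R0=0xca R1=0xd7 R2=0x43 R3=0x22 R4=0xd6 R5=0x07  N=1 Z=0
after  1: R0=0xca R1=0xd7 R2=0x43 R3=0x22 R4=0xd6 R5=0x89  N=1 Z=0
after  2: R0=0xca R1=0x4d R2=0x43 R3=0x22 R4=0xd6 R5=0x89  N=0 Z=0
after  3: R0=0xca R1=0x4d R2=0xd6 R3=0x22 R4=0xd6 R5=0x89  N=0 Z=0
after  4: R0=0xca R1=0x4d R2=0xd6 R3=0x22 R4=0xd6 R5=0x09  N=0 Z=0
after  5: R0=0xca R1=0x4d R2=0x2b R3=0x22 R4=0xd6 R5=0x09  N=0 Z=0
after  6: R0=0xca R1=0x4d R2=0x17 R3=0x22 R4=0xd6 R5=0x09  N=0 Z=0
after  7: R0=0x02 R1=0x4d R2=0x17 R3=0x22 R4=0xd6 R5=0x09  N=0 Z=0
after  8: R0=0x02 R1=0x4d R2=0x17 R3=0x0e R4=0xd6 R5=0x09  N=0 Z=0
after  9: R0=0x02 R1=0x4d R2=0x17 R3=0x41 R4=0xd6 R5=0x09  N=0 Z=0
after 10: R0=0x02 R1=0x44 R2=0x17 R3=0x41 R4=0xd6 R5=0x09  N=0 Z=0
-- IRQ taken; context saved, return-PC = 11 --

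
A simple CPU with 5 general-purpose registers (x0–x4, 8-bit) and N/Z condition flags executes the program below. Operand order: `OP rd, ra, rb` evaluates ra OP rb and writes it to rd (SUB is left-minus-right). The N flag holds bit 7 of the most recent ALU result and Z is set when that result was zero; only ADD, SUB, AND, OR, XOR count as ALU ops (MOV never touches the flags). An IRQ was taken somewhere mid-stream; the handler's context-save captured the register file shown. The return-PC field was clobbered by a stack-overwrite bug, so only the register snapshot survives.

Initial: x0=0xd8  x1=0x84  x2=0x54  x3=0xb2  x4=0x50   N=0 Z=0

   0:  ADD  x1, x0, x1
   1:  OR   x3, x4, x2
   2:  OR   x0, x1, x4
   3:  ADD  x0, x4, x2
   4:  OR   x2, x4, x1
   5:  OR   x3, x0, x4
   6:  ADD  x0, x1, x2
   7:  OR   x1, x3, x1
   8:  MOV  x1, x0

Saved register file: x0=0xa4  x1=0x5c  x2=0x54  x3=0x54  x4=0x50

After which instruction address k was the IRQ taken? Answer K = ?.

K = 3

after  0: x0=0xd8 x1=0x5c x2=0x54 x3=0xb2 x4=0x50  N=0 Z=0
after  1: x0=0xd8 x1=0x5c x2=0x54 x3=0x54 x4=0x50  N=0 Z=0
after  2: x0=0x5c x1=0x5c x2=0x54 x3=0x54 x4=0x50  N=0 Z=0
after  3: x0=0xa4 x1=0x5c x2=0x54 x3=0x54 x4=0x50  N=1 Z=0
-- IRQ taken; context saved, return-PC = 4 --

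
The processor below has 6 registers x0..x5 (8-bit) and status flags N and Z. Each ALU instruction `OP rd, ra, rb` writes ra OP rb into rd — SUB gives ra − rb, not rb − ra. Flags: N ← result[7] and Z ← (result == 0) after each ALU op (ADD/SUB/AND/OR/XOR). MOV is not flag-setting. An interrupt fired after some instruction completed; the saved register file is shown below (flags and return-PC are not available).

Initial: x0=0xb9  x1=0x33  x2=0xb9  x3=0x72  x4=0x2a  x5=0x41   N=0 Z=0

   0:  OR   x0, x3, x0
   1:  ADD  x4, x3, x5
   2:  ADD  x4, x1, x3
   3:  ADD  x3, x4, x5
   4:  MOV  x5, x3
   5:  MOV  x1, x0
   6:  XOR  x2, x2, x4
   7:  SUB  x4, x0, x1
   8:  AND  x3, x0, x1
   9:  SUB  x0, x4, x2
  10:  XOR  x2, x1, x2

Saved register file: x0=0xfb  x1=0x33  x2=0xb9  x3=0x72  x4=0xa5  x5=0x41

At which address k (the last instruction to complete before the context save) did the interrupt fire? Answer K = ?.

after  0: x0=0xfb x1=0x33 x2=0xb9 x3=0x72 x4=0x2a x5=0x41  N=1 Z=0
after  1: x0=0xfb x1=0x33 x2=0xb9 x3=0x72 x4=0xb3 x5=0x41  N=1 Z=0
after  2: x0=0xfb x1=0x33 x2=0xb9 x3=0x72 x4=0xa5 x5=0x41  N=1 Z=0
-- IRQ taken; context saved, return-PC = 3 --

K = 2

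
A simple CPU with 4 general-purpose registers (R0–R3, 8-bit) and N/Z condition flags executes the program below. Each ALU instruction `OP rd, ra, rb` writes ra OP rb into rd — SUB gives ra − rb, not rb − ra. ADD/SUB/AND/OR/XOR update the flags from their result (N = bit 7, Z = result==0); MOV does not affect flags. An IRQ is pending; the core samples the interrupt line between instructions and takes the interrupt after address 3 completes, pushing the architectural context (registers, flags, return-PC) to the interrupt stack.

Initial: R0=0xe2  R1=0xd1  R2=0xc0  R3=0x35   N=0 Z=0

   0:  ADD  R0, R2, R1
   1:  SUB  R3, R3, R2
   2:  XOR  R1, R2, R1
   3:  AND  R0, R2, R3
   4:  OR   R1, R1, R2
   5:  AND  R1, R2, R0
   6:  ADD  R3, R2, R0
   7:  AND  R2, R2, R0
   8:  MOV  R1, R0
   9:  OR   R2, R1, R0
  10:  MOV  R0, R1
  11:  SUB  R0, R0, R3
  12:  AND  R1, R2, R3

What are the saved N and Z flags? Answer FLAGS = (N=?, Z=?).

FLAGS = (N=0, Z=0)

after  0: R0=0x91 R1=0xd1 R2=0xc0 R3=0x35  N=1 Z=0
after  1: R0=0x91 R1=0xd1 R2=0xc0 R3=0x75  N=0 Z=0
after  2: R0=0x91 R1=0x11 R2=0xc0 R3=0x75  N=0 Z=0
after  3: R0=0x40 R1=0x11 R2=0xc0 R3=0x75  N=0 Z=0
-- IRQ taken; context saved, return-PC = 4 --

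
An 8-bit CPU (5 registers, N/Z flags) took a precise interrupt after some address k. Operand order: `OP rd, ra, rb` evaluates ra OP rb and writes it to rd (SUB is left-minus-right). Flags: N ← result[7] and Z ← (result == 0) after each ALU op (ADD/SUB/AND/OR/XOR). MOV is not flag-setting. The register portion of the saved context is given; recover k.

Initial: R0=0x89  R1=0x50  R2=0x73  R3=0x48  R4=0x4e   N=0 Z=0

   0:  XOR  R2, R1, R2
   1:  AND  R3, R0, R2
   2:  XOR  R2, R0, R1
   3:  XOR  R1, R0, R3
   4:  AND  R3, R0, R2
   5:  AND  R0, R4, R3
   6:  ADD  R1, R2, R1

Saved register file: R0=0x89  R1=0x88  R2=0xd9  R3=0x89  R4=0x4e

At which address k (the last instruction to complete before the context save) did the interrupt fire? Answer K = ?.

K = 4

after  0: R0=0x89 R1=0x50 R2=0x23 R3=0x48 R4=0x4e  N=0 Z=0
after  1: R0=0x89 R1=0x50 R2=0x23 R3=0x01 R4=0x4e  N=0 Z=0
after  2: R0=0x89 R1=0x50 R2=0xd9 R3=0x01 R4=0x4e  N=1 Z=0
after  3: R0=0x89 R1=0x88 R2=0xd9 R3=0x01 R4=0x4e  N=1 Z=0
after  4: R0=0x89 R1=0x88 R2=0xd9 R3=0x89 R4=0x4e  N=1 Z=0
-- IRQ taken; context saved, return-PC = 5 --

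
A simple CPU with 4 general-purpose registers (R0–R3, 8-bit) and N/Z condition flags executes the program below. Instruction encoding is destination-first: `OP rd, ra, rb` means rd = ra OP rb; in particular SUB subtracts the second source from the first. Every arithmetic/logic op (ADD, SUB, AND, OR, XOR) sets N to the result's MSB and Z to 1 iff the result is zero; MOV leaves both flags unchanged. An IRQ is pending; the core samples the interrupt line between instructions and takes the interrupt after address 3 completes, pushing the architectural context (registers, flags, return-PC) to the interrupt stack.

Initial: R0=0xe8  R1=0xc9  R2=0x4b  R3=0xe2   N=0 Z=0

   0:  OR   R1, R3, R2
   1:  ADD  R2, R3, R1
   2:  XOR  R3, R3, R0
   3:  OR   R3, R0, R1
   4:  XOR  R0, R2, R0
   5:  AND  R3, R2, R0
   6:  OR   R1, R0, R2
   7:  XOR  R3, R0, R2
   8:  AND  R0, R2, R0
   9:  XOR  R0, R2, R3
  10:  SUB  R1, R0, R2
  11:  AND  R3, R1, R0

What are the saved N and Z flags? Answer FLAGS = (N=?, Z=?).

after  0: R0=0xe8 R1=0xeb R2=0x4b R3=0xe2  N=1 Z=0
after  1: R0=0xe8 R1=0xeb R2=0xcd R3=0xe2  N=1 Z=0
after  2: R0=0xe8 R1=0xeb R2=0xcd R3=0x0a  N=0 Z=0
after  3: R0=0xe8 R1=0xeb R2=0xcd R3=0xeb  N=1 Z=0
-- IRQ taken; context saved, return-PC = 4 --

FLAGS = (N=1, Z=0)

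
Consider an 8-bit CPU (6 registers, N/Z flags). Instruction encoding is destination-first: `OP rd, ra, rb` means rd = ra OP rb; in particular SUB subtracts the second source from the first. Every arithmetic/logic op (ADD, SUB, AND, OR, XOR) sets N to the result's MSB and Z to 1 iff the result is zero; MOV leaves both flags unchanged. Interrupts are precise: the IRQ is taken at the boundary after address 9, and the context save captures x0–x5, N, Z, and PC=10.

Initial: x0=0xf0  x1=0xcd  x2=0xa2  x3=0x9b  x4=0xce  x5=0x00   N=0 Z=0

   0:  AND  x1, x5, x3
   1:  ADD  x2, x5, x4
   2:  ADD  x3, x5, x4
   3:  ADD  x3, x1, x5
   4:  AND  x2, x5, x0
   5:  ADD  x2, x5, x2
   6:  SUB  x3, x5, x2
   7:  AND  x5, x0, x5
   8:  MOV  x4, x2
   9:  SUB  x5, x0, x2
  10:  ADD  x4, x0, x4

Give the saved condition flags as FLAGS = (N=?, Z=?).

after  0: x0=0xf0 x1=0x00 x2=0xa2 x3=0x9b x4=0xce x5=0x00  N=0 Z=1
after  1: x0=0xf0 x1=0x00 x2=0xce x3=0x9b x4=0xce x5=0x00  N=1 Z=0
after  2: x0=0xf0 x1=0x00 x2=0xce x3=0xce x4=0xce x5=0x00  N=1 Z=0
after  3: x0=0xf0 x1=0x00 x2=0xce x3=0x00 x4=0xce x5=0x00  N=0 Z=1
after  4: x0=0xf0 x1=0x00 x2=0x00 x3=0x00 x4=0xce x5=0x00  N=0 Z=1
after  5: x0=0xf0 x1=0x00 x2=0x00 x3=0x00 x4=0xce x5=0x00  N=0 Z=1
after  6: x0=0xf0 x1=0x00 x2=0x00 x3=0x00 x4=0xce x5=0x00  N=0 Z=1
after  7: x0=0xf0 x1=0x00 x2=0x00 x3=0x00 x4=0xce x5=0x00  N=0 Z=1
after  8: x0=0xf0 x1=0x00 x2=0x00 x3=0x00 x4=0x00 x5=0x00  N=0 Z=1
after  9: x0=0xf0 x1=0x00 x2=0x00 x3=0x00 x4=0x00 x5=0xf0  N=1 Z=0
-- IRQ taken; context saved, return-PC = 10 --

FLAGS = (N=1, Z=0)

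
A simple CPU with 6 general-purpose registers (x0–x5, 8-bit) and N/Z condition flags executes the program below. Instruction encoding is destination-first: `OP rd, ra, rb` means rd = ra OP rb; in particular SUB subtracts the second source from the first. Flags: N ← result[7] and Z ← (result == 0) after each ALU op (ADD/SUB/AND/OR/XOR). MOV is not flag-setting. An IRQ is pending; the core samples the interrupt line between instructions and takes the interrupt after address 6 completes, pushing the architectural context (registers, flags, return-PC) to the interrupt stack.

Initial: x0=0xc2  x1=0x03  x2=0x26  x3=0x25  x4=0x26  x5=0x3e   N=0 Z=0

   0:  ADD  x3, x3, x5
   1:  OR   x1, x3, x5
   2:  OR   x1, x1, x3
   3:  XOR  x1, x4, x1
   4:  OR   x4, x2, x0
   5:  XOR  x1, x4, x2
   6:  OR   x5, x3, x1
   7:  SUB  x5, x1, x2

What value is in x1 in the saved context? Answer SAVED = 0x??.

after  0: x0=0xc2 x1=0x03 x2=0x26 x3=0x63 x4=0x26 x5=0x3e  N=0 Z=0
after  1: x0=0xc2 x1=0x7f x2=0x26 x3=0x63 x4=0x26 x5=0x3e  N=0 Z=0
after  2: x0=0xc2 x1=0x7f x2=0x26 x3=0x63 x4=0x26 x5=0x3e  N=0 Z=0
after  3: x0=0xc2 x1=0x59 x2=0x26 x3=0x63 x4=0x26 x5=0x3e  N=0 Z=0
after  4: x0=0xc2 x1=0x59 x2=0x26 x3=0x63 x4=0xe6 x5=0x3e  N=1 Z=0
after  5: x0=0xc2 x1=0xc0 x2=0x26 x3=0x63 x4=0xe6 x5=0x3e  N=1 Z=0
after  6: x0=0xc2 x1=0xc0 x2=0x26 x3=0x63 x4=0xe6 x5=0xe3  N=1 Z=0
-- IRQ taken; context saved, return-PC = 7 --

SAVED = 0xc0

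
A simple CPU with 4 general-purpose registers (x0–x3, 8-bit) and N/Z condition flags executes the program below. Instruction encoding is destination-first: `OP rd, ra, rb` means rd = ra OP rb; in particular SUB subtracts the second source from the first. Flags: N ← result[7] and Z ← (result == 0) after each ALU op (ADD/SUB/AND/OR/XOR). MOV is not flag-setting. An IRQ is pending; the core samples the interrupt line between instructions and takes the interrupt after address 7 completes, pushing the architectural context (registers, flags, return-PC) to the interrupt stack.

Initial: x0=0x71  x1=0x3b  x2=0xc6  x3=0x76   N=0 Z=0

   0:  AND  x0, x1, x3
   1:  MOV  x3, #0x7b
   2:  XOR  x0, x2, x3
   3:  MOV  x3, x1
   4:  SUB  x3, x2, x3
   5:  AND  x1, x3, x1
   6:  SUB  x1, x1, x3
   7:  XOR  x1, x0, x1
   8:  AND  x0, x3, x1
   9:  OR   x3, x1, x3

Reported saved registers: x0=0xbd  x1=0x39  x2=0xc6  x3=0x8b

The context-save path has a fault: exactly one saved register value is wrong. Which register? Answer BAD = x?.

BAD = x1

after  0: x0=0x32 x1=0x3b x2=0xc6 x3=0x76  N=0 Z=0
after  1: x0=0x32 x1=0x3b x2=0xc6 x3=0x7b  N=0 Z=0
after  2: x0=0xbd x1=0x3b x2=0xc6 x3=0x7b  N=1 Z=0
after  3: x0=0xbd x1=0x3b x2=0xc6 x3=0x3b  N=1 Z=0
after  4: x0=0xbd x1=0x3b x2=0xc6 x3=0x8b  N=1 Z=0
after  5: x0=0xbd x1=0x0b x2=0xc6 x3=0x8b  N=0 Z=0
after  6: x0=0xbd x1=0x80 x2=0xc6 x3=0x8b  N=1 Z=0
after  7: x0=0xbd x1=0x3d x2=0xc6 x3=0x8b  N=0 Z=0
-- IRQ taken; context saved, return-PC = 8 --
mismatch: x1: reported 0x39 vs actual 0x3d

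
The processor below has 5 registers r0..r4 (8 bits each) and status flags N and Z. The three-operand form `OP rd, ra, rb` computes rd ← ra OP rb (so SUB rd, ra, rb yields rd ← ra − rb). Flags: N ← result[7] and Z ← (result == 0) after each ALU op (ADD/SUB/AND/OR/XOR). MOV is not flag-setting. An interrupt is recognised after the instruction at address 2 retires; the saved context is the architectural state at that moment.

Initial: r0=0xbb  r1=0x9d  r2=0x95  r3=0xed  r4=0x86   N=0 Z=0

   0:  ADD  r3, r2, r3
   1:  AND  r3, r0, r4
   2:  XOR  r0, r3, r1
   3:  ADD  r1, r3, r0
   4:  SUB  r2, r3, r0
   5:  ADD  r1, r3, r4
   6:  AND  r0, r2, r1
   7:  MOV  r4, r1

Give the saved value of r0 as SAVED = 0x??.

SAVED = 0x1f

after  0: r0=0xbb r1=0x9d r2=0x95 r3=0x82 r4=0x86  N=1 Z=0
after  1: r0=0xbb r1=0x9d r2=0x95 r3=0x82 r4=0x86  N=1 Z=0
after  2: r0=0x1f r1=0x9d r2=0x95 r3=0x82 r4=0x86  N=0 Z=0
-- IRQ taken; context saved, return-PC = 3 --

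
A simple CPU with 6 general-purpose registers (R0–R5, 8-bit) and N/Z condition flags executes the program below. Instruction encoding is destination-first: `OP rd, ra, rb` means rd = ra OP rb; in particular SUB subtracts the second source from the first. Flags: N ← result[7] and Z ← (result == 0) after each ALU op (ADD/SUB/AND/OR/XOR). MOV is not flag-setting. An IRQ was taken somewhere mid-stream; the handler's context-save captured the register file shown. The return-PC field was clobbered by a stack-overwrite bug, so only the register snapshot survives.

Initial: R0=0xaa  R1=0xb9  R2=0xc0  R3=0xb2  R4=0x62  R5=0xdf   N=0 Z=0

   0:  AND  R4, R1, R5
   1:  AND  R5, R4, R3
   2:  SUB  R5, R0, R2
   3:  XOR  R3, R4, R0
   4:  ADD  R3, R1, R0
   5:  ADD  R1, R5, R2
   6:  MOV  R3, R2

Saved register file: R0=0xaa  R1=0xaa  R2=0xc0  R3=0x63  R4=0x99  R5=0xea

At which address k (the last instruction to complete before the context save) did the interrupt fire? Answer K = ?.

K = 5

after  0: R0=0xaa R1=0xb9 R2=0xc0 R3=0xb2 R4=0x99 R5=0xdf  N=1 Z=0
after  1: R0=0xaa R1=0xb9 R2=0xc0 R3=0xb2 R4=0x99 R5=0x90  N=1 Z=0
after  2: R0=0xaa R1=0xb9 R2=0xc0 R3=0xb2 R4=0x99 R5=0xea  N=1 Z=0
after  3: R0=0xaa R1=0xb9 R2=0xc0 R3=0x33 R4=0x99 R5=0xea  N=0 Z=0
after  4: R0=0xaa R1=0xb9 R2=0xc0 R3=0x63 R4=0x99 R5=0xea  N=0 Z=0
after  5: R0=0xaa R1=0xaa R2=0xc0 R3=0x63 R4=0x99 R5=0xea  N=1 Z=0
-- IRQ taken; context saved, return-PC = 6 --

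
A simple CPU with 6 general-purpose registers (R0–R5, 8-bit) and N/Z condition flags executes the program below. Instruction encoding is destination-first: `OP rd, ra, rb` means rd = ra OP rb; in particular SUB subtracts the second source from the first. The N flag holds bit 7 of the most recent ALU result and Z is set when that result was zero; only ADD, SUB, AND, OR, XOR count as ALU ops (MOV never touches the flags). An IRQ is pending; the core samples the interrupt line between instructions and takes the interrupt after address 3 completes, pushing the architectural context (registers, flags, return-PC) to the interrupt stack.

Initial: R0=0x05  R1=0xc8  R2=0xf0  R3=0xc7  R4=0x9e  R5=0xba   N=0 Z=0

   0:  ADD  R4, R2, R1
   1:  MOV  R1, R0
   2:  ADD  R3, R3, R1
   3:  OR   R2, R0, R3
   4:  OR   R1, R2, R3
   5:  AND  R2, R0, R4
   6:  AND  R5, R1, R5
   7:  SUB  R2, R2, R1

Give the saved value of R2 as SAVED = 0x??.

SAVED = 0xcd

after  0: R0=0x05 R1=0xc8 R2=0xf0 R3=0xc7 R4=0xb8 R5=0xba  N=1 Z=0
after  1: R0=0x05 R1=0x05 R2=0xf0 R3=0xc7 R4=0xb8 R5=0xba  N=1 Z=0
after  2: R0=0x05 R1=0x05 R2=0xf0 R3=0xcc R4=0xb8 R5=0xba  N=1 Z=0
after  3: R0=0x05 R1=0x05 R2=0xcd R3=0xcc R4=0xb8 R5=0xba  N=1 Z=0
-- IRQ taken; context saved, return-PC = 4 --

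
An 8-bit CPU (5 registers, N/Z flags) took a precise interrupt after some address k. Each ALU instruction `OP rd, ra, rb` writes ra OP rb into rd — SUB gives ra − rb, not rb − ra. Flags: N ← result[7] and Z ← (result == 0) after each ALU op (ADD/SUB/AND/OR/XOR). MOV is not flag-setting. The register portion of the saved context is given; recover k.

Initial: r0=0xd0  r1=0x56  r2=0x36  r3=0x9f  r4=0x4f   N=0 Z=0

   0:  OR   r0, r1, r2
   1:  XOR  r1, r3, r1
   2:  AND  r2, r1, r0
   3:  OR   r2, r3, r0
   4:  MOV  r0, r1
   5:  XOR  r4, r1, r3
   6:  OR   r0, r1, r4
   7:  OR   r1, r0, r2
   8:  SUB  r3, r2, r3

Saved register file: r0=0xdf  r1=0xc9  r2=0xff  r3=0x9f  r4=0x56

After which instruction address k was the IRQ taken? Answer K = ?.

K = 6

after  0: r0=0x76 r1=0x56 r2=0x36 r3=0x9f r4=0x4f  N=0 Z=0
after  1: r0=0x76 r1=0xc9 r2=0x36 r3=0x9f r4=0x4f  N=1 Z=0
after  2: r0=0x76 r1=0xc9 r2=0x40 r3=0x9f r4=0x4f  N=0 Z=0
after  3: r0=0x76 r1=0xc9 r2=0xff r3=0x9f r4=0x4f  N=1 Z=0
after  4: r0=0xc9 r1=0xc9 r2=0xff r3=0x9f r4=0x4f  N=1 Z=0
after  5: r0=0xc9 r1=0xc9 r2=0xff r3=0x9f r4=0x56  N=0 Z=0
after  6: r0=0xdf r1=0xc9 r2=0xff r3=0x9f r4=0x56  N=1 Z=0
-- IRQ taken; context saved, return-PC = 7 --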